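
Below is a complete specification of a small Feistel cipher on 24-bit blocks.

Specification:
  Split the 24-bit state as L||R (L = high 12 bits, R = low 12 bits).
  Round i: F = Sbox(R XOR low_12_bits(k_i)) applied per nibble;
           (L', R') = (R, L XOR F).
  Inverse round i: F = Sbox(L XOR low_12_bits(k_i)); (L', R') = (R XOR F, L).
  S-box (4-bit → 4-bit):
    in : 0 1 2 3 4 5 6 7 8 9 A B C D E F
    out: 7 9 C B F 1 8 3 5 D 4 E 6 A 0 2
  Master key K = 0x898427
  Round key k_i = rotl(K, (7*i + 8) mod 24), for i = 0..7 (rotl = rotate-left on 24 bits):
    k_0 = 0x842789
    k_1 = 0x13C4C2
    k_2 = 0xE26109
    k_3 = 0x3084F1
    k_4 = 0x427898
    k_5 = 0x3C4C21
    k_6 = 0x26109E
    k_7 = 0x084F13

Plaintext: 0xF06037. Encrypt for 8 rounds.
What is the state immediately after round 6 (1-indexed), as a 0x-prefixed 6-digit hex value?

0x3684B5

s_0 = plaintext = 0xF06037
s_1 = Round(s_0, k_0) = 0x037CE6
s_2 = Round(s_1, k_1) = 0xCE65F8
s_3 = Round(s_2, k_2) = 0x5F83CF
s_4 = Round(s_3, k_3) = 0x3CF648
s_5 = Round(s_4, k_4) = 0x648368
s_6 = Round(s_5, k_5) = 0x3684B5
s_7 = Round(s_6, k_6) = 0x4B5CA6
s_8 = Round(s_7, k_7) = 0xCA6F54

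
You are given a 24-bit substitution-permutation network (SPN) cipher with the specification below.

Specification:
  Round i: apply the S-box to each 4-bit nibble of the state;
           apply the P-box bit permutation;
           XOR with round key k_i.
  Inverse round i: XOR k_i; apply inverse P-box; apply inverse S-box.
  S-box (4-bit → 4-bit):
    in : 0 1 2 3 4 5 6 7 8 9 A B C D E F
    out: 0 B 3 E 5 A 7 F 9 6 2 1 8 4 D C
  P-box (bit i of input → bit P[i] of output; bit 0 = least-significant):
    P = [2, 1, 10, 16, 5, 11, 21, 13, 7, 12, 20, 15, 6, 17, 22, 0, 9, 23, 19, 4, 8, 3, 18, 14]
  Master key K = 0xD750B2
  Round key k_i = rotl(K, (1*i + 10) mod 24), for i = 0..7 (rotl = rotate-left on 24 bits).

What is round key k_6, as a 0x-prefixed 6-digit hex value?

K = 0xD750B2
k_0 = rotl(K, (1*0+10) mod 24) = rotl(K, 10) = 0x42CB5D
k_1 = rotl(K, (1*1+10) mod 24) = rotl(K, 11) = 0x8596BA
k_2 = rotl(K, (1*2+10) mod 24) = rotl(K, 12) = 0x0B2D75
k_3 = rotl(K, (1*3+10) mod 24) = rotl(K, 13) = 0x165AEA
k_4 = rotl(K, (1*4+10) mod 24) = rotl(K, 14) = 0x2CB5D4
k_5 = rotl(K, (1*5+10) mod 24) = rotl(K, 15) = 0x596BA8
k_6 = rotl(K, (1*6+10) mod 24) = rotl(K, 16) = 0xB2D750

0xB2D750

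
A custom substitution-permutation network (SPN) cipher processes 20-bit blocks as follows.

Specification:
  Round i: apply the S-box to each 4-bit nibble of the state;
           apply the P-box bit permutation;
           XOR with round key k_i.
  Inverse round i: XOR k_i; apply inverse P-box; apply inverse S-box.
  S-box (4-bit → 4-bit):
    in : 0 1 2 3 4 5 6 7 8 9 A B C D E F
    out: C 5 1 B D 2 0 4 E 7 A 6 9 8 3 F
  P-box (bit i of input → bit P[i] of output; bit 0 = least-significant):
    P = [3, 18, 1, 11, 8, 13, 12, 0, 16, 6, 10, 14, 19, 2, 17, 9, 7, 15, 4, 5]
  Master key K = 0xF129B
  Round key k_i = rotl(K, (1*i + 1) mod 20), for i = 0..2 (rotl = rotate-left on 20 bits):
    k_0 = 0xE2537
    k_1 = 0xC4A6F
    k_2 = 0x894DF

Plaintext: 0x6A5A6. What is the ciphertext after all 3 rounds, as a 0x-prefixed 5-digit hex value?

s_0 = plaintext = 0x6A5A6
s_1 = Round(s_0, k_0) = 0xE0772
s_2 = Round(s_1, k_1) = 0xEDCE7
s_3 = Round(s_2, k_2) = 0x9775D

0x9775D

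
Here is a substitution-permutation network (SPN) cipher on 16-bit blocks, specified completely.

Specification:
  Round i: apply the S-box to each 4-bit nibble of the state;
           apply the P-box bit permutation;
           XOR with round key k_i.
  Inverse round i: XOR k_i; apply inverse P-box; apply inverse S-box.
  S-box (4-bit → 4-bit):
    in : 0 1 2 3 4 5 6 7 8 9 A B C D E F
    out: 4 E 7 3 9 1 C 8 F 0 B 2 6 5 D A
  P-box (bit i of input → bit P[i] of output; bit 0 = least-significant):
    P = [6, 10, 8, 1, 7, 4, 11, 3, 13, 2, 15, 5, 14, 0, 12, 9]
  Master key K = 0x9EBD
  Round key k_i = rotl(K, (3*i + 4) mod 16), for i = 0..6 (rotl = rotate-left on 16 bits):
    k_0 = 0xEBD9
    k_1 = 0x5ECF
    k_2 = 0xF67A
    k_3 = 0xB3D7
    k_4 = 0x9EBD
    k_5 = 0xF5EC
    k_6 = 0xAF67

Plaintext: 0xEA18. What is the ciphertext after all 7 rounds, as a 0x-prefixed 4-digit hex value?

0xB310

s_0 = plaintext = 0xEA18
s_1 = Round(s_0, k_0) = 0x94A7
s_2 = Round(s_1, k_1) = 0x7E75
s_3 = Round(s_2, k_2) = 0x5412
s_4 = Round(s_3, k_3) = 0xDEAF
s_5 = Round(s_4, k_4) = 0x6A07
s_6 = Round(s_5, k_5) = 0xCFCA
s_7 = Round(s_6, k_6) = 0xB310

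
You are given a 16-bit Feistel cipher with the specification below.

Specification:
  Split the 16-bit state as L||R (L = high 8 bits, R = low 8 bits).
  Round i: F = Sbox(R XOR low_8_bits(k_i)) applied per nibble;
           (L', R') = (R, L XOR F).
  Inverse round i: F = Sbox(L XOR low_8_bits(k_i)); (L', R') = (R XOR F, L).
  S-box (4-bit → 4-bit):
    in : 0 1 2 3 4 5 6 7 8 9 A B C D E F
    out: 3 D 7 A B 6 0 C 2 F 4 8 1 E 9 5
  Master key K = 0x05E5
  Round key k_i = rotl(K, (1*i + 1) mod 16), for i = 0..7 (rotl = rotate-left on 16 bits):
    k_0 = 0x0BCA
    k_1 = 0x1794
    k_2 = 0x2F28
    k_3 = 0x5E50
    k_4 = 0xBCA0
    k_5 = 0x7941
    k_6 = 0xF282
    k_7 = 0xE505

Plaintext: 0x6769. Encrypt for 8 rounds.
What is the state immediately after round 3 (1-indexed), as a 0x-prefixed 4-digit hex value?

0xE634

s_0 = plaintext = 0x6769
s_1 = Round(s_0, k_0) = 0x692D
s_2 = Round(s_1, k_1) = 0x2DE6
s_3 = Round(s_2, k_2) = 0xE634
s_4 = Round(s_3, k_3) = 0x34ED
s_5 = Round(s_4, k_4) = 0xED8A
s_6 = Round(s_5, k_5) = 0x8AF5
s_7 = Round(s_6, k_6) = 0xF546
s_8 = Round(s_7, k_7) = 0x464F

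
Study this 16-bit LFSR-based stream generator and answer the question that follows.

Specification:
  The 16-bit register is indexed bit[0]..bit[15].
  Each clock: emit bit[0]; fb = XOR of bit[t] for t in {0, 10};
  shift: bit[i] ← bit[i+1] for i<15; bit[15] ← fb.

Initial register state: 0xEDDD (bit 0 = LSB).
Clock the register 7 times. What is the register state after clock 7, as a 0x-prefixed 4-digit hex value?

reg_0 = 0xEDDD
clock 1: out=1, reg = 0x76EE
clock 2: out=0, reg = 0xBB77
clock 3: out=1, reg = 0xDDBB
clock 4: out=1, reg = 0x6EDD
clock 5: out=1, reg = 0x376E
clock 6: out=0, reg = 0x9BB7
clock 7: out=1, reg = 0xCDDB

0xCDDB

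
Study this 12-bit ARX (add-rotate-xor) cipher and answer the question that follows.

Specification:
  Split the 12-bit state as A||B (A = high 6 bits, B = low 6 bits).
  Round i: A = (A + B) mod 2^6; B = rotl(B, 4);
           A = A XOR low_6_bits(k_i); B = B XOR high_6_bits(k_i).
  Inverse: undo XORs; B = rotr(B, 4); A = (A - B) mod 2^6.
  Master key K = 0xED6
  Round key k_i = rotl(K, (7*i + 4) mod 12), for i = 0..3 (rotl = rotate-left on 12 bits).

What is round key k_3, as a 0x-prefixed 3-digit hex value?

K = 0xED6
k_0 = rotl(K, (7*0+4) mod 12) = rotl(K, 4) = 0xD6E
k_1 = rotl(K, (7*1+4) mod 12) = rotl(K, 11) = 0x76B
k_2 = rotl(K, (7*2+4) mod 12) = rotl(K, 6) = 0x5BB
k_3 = rotl(K, (7*3+4) mod 12) = rotl(K, 1) = 0xDAD

0xDAD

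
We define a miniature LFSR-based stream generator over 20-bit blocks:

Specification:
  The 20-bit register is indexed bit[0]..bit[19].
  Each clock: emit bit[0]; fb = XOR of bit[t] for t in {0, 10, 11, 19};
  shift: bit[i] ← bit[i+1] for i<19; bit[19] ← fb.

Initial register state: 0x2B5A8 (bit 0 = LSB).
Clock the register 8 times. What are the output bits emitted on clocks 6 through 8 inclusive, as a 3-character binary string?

reg_0 = 0x2B5A8
clock 1: out=0, reg = 0x95AD4
clock 2: out=0, reg = 0x4AD6A
clock 3: out=0, reg = 0x256B5
clock 4: out=1, reg = 0x12B5A
clock 5: out=0, reg = 0x895AD
clock 6: out=1, reg = 0xC4AD6
clock 7: out=0, reg = 0x6256B
clock 8: out=1, reg = 0x312B5

101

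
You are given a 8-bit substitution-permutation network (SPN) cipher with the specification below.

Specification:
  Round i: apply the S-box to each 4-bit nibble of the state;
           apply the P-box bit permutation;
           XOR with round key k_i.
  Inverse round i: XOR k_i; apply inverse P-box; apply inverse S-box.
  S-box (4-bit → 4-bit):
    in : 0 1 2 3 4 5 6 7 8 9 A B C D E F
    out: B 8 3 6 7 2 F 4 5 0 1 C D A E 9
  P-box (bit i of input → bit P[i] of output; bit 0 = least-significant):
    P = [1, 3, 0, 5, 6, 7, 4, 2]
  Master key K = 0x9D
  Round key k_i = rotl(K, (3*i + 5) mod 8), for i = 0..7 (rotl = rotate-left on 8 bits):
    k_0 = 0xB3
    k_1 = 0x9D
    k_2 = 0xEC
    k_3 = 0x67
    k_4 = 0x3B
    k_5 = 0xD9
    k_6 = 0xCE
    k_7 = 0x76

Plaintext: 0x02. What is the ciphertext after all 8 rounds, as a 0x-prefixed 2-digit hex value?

0xA3

s_0 = plaintext = 0x02
s_1 = Round(s_0, k_0) = 0x7D
s_2 = Round(s_1, k_1) = 0xA5
s_3 = Round(s_2, k_2) = 0xA4
s_4 = Round(s_3, k_3) = 0x2C
s_5 = Round(s_4, k_4) = 0xD8
s_6 = Round(s_5, k_5) = 0x5E
s_7 = Round(s_6, k_6) = 0x67
s_8 = Round(s_7, k_7) = 0xA3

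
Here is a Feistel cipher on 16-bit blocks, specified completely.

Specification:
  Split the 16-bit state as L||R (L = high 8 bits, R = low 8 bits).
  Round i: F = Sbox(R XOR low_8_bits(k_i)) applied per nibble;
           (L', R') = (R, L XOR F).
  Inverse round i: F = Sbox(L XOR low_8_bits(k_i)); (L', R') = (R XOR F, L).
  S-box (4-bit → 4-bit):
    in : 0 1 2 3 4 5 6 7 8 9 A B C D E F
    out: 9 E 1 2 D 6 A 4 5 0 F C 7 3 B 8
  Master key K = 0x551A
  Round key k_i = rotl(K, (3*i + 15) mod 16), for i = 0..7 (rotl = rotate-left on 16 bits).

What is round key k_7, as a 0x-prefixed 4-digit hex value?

0x51A5

K = 0x551A
k_0 = rotl(K, (3*0+15) mod 16) = rotl(K, 15) = 0x2A8D
k_1 = rotl(K, (3*1+15) mod 16) = rotl(K, 2) = 0x5469
k_2 = rotl(K, (3*2+15) mod 16) = rotl(K, 5) = 0xA34A
k_3 = rotl(K, (3*3+15) mod 16) = rotl(K, 8) = 0x1A55
k_4 = rotl(K, (3*4+15) mod 16) = rotl(K, 11) = 0xD2A8
k_5 = rotl(K, (3*5+15) mod 16) = rotl(K, 14) = 0x9546
k_6 = rotl(K, (3*6+15) mod 16) = rotl(K, 1) = 0xAA34
k_7 = rotl(K, (3*7+15) mod 16) = rotl(K, 4) = 0x51A5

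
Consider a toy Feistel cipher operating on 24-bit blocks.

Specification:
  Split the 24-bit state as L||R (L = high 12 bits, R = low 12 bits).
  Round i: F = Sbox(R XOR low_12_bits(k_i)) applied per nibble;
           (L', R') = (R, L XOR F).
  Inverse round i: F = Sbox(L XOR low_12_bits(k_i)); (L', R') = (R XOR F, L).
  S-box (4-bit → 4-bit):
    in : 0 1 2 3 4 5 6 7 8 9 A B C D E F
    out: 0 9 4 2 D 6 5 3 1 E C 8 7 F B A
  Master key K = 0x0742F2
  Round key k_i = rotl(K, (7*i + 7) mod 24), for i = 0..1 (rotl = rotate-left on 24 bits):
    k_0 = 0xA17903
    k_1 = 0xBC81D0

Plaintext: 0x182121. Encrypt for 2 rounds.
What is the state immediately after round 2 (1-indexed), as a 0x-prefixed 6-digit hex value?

0x0C68B4

s_0 = plaintext = 0x182121
s_1 = Round(s_0, k_0) = 0x1210C6
s_2 = Round(s_1, k_1) = 0x0C68B4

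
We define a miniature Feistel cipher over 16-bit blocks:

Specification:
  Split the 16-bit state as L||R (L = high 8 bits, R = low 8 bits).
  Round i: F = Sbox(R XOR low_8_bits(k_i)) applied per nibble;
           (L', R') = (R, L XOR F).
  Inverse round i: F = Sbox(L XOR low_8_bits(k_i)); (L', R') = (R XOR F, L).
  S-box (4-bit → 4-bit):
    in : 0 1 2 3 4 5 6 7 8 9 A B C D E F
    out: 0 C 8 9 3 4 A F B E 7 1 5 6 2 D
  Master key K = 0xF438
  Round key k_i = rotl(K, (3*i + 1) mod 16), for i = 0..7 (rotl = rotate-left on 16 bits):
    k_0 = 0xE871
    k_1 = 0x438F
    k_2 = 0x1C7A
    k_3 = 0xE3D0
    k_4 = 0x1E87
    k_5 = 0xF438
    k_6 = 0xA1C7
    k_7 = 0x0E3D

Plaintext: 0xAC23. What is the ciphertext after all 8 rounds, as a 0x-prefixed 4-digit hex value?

0xD237

s_0 = plaintext = 0xAC23
s_1 = Round(s_0, k_0) = 0x23E4
s_2 = Round(s_1, k_1) = 0xE482
s_3 = Round(s_2, k_2) = 0x823F
s_4 = Round(s_3, k_3) = 0x3FAF
s_5 = Round(s_4, k_4) = 0xAFB4
s_6 = Round(s_5, k_5) = 0xB41A
s_7 = Round(s_6, k_6) = 0x1AD2
s_8 = Round(s_7, k_7) = 0xD237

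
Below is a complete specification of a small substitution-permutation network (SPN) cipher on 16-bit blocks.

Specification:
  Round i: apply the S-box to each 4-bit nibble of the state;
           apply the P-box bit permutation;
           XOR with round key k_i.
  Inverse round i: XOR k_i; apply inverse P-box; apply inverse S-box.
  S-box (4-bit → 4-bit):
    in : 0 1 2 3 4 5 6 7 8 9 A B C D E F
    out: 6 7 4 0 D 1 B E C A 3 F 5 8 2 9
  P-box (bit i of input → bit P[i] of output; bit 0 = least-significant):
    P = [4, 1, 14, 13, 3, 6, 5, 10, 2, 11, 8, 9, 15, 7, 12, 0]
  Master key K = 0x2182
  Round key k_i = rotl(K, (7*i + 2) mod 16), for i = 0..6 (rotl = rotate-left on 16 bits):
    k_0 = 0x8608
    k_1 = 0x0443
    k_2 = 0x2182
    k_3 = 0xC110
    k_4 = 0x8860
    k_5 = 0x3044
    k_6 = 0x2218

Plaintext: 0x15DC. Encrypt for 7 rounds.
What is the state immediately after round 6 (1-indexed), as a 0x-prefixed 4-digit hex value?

0x668E

s_0 = plaintext = 0x15DC
s_1 = Round(s_0, k_0) = 0x529C
s_2 = Round(s_1, k_1) = 0xC113
s_3 = Round(s_2, k_2) = 0xB8EE
s_4 = Round(s_3, k_3) = 0x52D3
s_5 = Round(s_4, k_4) = 0x0D60
s_6 = Round(s_5, k_5) = 0x668E
s_7 = Round(s_6, k_6) = 0xACBF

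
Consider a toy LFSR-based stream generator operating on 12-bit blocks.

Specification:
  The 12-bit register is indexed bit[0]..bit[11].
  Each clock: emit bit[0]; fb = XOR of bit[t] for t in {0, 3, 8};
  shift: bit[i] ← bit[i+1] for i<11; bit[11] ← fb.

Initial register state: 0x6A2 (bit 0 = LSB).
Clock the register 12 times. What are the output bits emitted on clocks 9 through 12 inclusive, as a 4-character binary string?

0110

reg_0 = 0x6A2
clock 1: out=0, reg = 0x351
clock 2: out=1, reg = 0x1A8
clock 3: out=0, reg = 0x0D4
clock 4: out=0, reg = 0x06A
clock 5: out=0, reg = 0x835
clock 6: out=1, reg = 0xC1A
clock 7: out=0, reg = 0xE0D
clock 8: out=1, reg = 0x706
clock 9: out=0, reg = 0xB83
clock 10: out=1, reg = 0x5C1
clock 11: out=1, reg = 0x2E0
clock 12: out=0, reg = 0x170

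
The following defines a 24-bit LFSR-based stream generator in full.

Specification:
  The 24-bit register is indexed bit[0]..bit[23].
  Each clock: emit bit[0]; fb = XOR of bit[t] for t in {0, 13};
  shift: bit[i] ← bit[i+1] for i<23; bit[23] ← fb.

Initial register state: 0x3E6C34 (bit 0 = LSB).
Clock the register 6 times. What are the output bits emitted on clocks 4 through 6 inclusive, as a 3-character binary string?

011

reg_0 = 0x3E6C34
clock 1: out=0, reg = 0x9F361A
clock 2: out=0, reg = 0xCF9B0D
clock 3: out=1, reg = 0xE7CD86
clock 4: out=0, reg = 0x73E6C3
clock 5: out=1, reg = 0x39F361
clock 6: out=1, reg = 0x1CF9B0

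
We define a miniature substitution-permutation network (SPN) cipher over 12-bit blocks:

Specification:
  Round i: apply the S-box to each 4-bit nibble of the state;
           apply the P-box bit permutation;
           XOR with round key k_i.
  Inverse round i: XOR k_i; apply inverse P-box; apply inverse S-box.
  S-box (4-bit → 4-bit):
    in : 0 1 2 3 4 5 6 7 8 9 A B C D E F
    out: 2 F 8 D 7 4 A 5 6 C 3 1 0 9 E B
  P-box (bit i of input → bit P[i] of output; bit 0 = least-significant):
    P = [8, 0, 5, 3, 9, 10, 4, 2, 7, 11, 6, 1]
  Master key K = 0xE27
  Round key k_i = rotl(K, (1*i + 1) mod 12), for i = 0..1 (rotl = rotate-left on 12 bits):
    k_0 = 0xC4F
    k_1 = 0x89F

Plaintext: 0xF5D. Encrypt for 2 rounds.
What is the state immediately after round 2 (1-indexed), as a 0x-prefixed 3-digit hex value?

0xAFB

s_0 = plaintext = 0xF5D
s_1 = Round(s_0, k_0) = 0x5D5
s_2 = Round(s_1, k_1) = 0xAFB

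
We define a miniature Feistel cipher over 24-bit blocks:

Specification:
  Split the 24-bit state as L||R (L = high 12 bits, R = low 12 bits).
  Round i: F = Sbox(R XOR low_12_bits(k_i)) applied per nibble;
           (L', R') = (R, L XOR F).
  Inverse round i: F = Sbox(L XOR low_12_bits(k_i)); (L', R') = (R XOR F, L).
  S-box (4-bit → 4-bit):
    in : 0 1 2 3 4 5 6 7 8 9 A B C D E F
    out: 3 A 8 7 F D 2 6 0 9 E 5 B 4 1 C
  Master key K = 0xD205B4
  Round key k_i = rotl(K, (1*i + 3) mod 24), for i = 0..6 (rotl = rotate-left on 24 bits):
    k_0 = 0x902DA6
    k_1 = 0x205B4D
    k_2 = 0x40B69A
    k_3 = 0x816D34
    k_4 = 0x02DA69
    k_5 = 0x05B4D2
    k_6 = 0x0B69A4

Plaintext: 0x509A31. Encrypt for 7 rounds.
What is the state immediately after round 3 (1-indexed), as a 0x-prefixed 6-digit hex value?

s_0 = plaintext = 0x509A31
s_1 = Round(s_0, k_0) = 0xA3139F
s_2 = Round(s_1, k_1) = 0x39FA79
s_3 = Round(s_2, k_2) = 0xA79888
s_4 = Round(s_3, k_3) = 0x888722
s_5 = Round(s_4, k_4) = 0x722C7D
s_6 = Round(s_5, k_5) = 0xC7D7CE
s_7 = Round(s_6, k_6) = 0x7CED53

0xA79888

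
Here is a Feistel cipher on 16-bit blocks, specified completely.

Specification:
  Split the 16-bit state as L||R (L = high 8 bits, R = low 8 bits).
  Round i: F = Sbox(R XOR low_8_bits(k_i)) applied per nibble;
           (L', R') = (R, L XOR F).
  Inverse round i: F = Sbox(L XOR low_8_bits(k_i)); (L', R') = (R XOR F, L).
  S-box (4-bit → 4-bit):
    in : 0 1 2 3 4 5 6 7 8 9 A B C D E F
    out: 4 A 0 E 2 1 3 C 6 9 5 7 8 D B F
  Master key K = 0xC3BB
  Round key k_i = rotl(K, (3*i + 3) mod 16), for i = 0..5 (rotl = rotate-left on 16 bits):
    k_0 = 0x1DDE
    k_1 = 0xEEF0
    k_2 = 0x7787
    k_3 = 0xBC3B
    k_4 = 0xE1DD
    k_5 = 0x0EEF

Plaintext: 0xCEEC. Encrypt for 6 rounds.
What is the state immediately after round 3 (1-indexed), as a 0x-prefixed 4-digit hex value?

0x375A

s_0 = plaintext = 0xCEEC
s_1 = Round(s_0, k_0) = 0xEC2E
s_2 = Round(s_1, k_1) = 0x2E37
s_3 = Round(s_2, k_2) = 0x375A
s_4 = Round(s_3, k_3) = 0x5A0D
s_5 = Round(s_4, k_4) = 0x0D8E
s_6 = Round(s_5, k_5) = 0x8E37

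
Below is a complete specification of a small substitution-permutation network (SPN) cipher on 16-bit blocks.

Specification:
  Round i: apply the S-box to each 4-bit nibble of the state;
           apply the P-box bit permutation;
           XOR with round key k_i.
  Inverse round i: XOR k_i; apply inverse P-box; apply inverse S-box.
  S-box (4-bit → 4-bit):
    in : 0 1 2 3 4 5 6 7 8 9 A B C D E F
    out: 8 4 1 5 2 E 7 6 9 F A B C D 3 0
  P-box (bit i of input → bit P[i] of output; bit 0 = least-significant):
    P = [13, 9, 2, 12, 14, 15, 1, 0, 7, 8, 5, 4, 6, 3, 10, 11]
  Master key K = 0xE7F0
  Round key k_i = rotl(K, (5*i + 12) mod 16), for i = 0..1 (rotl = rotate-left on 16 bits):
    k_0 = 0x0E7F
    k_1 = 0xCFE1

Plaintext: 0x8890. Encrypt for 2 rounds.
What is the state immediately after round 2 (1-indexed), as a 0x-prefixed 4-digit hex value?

s_0 = plaintext = 0x8890
s_1 = Round(s_0, k_0) = 0xD6AC
s_2 = Round(s_1, k_1) = 0x5204

0x5204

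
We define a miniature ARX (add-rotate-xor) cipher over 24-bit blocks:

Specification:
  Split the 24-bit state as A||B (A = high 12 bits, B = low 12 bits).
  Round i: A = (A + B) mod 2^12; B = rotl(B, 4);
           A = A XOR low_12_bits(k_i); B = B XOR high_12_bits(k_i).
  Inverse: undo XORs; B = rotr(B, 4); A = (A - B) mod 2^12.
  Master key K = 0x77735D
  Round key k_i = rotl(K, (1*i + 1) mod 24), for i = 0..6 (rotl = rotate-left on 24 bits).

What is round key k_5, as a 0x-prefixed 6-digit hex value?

0xDCD75D

K = 0x77735D
k_0 = rotl(K, (1*0+1) mod 24) = rotl(K, 1) = 0xEEE6BA
k_1 = rotl(K, (1*1+1) mod 24) = rotl(K, 2) = 0xDDCD75
k_2 = rotl(K, (1*2+1) mod 24) = rotl(K, 3) = 0xBB9AEB
k_3 = rotl(K, (1*3+1) mod 24) = rotl(K, 4) = 0x7735D7
k_4 = rotl(K, (1*4+1) mod 24) = rotl(K, 5) = 0xEE6BAE
k_5 = rotl(K, (1*5+1) mod 24) = rotl(K, 6) = 0xDCD75D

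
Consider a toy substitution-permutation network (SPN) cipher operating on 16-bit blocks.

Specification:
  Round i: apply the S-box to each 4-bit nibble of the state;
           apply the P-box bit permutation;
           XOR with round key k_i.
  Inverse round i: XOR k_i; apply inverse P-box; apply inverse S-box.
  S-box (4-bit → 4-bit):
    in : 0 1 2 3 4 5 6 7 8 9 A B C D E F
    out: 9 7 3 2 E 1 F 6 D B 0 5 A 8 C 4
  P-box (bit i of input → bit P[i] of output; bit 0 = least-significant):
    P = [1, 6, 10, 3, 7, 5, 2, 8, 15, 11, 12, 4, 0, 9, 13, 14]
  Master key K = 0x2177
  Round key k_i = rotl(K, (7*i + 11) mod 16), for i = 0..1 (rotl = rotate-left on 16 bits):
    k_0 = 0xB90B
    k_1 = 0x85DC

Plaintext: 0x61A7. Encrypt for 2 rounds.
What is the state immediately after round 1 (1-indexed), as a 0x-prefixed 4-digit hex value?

s_0 = plaintext = 0x61A7
s_1 = Round(s_0, k_0) = 0x474A
s_2 = Round(s_1, k_1) = 0xFEF8

0x474A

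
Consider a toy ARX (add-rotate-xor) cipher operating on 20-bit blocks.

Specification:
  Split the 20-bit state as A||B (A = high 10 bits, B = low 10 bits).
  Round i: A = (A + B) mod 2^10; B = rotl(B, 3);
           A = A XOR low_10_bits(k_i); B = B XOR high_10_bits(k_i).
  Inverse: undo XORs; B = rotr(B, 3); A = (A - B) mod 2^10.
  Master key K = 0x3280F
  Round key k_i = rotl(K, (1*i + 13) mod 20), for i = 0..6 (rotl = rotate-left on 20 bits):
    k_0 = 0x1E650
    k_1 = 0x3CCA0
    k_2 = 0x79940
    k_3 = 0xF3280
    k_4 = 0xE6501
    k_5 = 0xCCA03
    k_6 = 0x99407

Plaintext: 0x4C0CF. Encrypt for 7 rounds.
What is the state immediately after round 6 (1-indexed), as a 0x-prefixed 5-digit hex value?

s_0 = plaintext = 0x4C0CF
s_1 = Round(s_0, k_0) = 0xEBE00
s_2 = Round(s_1, k_1) = 0x43CF7
s_3 = Round(s_2, k_2) = 0xD1A5F
s_4 = Round(s_3, k_3) = 0xC9530
s_5 = Round(s_4, k_4) = 0x5521B
s_6 = Round(s_5, k_5) = 0x5B3EE
s_7 = Round(s_6, k_6) = 0x57512

0x5B3EE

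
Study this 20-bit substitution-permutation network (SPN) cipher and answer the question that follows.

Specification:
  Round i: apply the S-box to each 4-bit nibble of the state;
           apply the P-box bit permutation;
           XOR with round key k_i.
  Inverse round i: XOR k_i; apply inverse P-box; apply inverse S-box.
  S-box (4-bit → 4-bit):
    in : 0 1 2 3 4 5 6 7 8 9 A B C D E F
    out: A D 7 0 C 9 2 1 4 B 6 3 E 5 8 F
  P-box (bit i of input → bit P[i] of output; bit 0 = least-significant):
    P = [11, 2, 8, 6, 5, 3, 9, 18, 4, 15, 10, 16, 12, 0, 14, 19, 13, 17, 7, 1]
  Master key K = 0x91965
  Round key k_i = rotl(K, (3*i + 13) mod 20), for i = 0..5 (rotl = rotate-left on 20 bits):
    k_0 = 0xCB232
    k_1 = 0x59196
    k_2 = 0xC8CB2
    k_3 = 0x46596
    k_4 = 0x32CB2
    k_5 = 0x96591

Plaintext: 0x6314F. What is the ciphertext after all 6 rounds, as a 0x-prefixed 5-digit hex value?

s_0 = plaintext = 0x6314F
s_1 = Round(s_0, k_0) = 0xBBD66
s_2 = Round(s_1, k_1) = 0x7A58B
s_3 = Round(s_2, k_2) = 0xDE6A7
s_4 = Round(s_3, k_3) = 0xCCF1E
s_5 = Round(s_4, k_4) = 0xCEA41
s_6 = Round(s_5, k_5) = 0x7EA53

0x7EA53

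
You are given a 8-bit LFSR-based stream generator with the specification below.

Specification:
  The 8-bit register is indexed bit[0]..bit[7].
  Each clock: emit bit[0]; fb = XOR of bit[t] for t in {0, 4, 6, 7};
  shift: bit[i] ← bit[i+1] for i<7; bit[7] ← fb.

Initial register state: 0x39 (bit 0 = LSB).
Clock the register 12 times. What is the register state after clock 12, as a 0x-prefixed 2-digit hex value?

0xC9

reg_0 = 0x39
clock 1: out=1, reg = 0x1C
clock 2: out=0, reg = 0x8E
clock 3: out=0, reg = 0xC7
clock 4: out=1, reg = 0xE3
clock 5: out=1, reg = 0xF1
clock 6: out=1, reg = 0x78
clock 7: out=0, reg = 0x3C
clock 8: out=0, reg = 0x9E
clock 9: out=0, reg = 0x4F
clock 10: out=1, reg = 0x27
clock 11: out=1, reg = 0x93
clock 12: out=1, reg = 0xC9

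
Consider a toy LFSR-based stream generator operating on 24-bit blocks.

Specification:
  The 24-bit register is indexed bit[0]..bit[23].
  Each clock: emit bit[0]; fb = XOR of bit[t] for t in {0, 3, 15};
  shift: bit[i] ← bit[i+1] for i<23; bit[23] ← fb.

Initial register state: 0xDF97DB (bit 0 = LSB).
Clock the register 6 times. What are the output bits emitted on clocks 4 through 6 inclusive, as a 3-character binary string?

reg_0 = 0xDF97DB
clock 1: out=1, reg = 0xEFCBED
clock 2: out=1, reg = 0xF7E5F6
clock 3: out=0, reg = 0xFBF2FB
clock 4: out=1, reg = 0xFDF97D
clock 5: out=1, reg = 0xFEFCBE
clock 6: out=0, reg = 0x7F7E5F

110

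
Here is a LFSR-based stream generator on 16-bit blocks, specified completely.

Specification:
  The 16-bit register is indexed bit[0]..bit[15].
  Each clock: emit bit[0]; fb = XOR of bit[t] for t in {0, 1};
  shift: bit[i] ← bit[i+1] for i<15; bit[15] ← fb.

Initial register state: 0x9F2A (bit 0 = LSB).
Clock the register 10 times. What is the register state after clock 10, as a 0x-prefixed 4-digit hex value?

reg_0 = 0x9F2A
clock 1: out=0, reg = 0xCF95
clock 2: out=1, reg = 0xE7CA
clock 3: out=0, reg = 0xF3E5
clock 4: out=1, reg = 0xF9F2
clock 5: out=0, reg = 0xFCF9
clock 6: out=1, reg = 0xFE7C
clock 7: out=0, reg = 0x7F3E
clock 8: out=0, reg = 0xBF9F
clock 9: out=1, reg = 0x5FCF
clock 10: out=1, reg = 0x2FE7

0x2FE7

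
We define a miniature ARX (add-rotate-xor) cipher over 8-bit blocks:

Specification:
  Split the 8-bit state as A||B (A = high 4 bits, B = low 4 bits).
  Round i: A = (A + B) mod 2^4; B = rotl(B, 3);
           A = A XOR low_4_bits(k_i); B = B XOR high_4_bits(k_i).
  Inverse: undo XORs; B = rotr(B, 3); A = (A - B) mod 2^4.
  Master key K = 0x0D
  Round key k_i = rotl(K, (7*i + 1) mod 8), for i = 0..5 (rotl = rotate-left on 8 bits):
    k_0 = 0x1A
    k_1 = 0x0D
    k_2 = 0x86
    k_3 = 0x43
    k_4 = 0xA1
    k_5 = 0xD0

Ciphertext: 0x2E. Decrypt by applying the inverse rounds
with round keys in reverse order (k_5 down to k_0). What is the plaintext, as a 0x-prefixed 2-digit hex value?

s_0 = ciphertext = 0x2E
s_1 = InvRound(s_0, k_5) = 0xC6
s_2 = InvRound(s_1, k_4) = 0x49
s_3 = InvRound(s_2, k_3) = 0xCB
s_4 = InvRound(s_3, k_2) = 0x46
s_5 = InvRound(s_4, k_1) = 0xDC
s_6 = InvRound(s_5, k_0) = 0xCB

0xCB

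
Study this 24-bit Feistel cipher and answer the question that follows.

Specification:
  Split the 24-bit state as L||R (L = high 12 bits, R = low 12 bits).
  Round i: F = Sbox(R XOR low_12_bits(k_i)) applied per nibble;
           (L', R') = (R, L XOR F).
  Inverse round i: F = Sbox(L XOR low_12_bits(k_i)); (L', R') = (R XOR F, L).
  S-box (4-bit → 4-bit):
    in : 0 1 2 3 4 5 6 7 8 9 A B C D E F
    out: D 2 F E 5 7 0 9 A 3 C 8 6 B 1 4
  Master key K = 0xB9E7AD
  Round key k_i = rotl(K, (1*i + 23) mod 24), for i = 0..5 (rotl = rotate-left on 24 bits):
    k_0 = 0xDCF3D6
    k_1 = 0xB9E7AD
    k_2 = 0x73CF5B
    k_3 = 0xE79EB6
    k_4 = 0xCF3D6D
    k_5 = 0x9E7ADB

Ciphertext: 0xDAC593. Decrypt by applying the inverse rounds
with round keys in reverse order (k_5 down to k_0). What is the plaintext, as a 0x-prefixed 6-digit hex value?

0xF54212

s_0 = ciphertext = 0xDAC593
s_1 = InvRound(s_0, k_5) = 0xC0ADAC
s_2 = InvRound(s_1, k_4) = 0xFA5C0A
s_3 = InvRound(s_2, k_3) = 0xE24FA5
s_4 = InvRound(s_3, k_2) = 0xD31E24
s_5 = InvRound(s_4, k_1) = 0x212D31
s_6 = InvRound(s_5, k_0) = 0xF54212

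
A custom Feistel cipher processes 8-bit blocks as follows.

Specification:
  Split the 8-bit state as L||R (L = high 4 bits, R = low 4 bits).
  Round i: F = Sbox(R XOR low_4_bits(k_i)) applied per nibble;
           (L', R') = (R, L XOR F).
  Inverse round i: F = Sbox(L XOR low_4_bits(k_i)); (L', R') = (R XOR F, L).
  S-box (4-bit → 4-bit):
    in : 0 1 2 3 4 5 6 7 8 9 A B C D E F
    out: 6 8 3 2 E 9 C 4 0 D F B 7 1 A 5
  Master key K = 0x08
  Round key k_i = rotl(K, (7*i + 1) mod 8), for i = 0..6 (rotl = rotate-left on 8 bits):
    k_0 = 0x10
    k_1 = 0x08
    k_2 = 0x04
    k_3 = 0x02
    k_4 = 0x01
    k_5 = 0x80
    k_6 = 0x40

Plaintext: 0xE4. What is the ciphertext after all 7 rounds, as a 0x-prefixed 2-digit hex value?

0xB6

s_0 = plaintext = 0xE4
s_1 = Round(s_0, k_0) = 0x40
s_2 = Round(s_1, k_1) = 0x04
s_3 = Round(s_2, k_2) = 0x46
s_4 = Round(s_3, k_3) = 0x6A
s_5 = Round(s_4, k_4) = 0xAD
s_6 = Round(s_5, k_5) = 0xDB
s_7 = Round(s_6, k_6) = 0xB6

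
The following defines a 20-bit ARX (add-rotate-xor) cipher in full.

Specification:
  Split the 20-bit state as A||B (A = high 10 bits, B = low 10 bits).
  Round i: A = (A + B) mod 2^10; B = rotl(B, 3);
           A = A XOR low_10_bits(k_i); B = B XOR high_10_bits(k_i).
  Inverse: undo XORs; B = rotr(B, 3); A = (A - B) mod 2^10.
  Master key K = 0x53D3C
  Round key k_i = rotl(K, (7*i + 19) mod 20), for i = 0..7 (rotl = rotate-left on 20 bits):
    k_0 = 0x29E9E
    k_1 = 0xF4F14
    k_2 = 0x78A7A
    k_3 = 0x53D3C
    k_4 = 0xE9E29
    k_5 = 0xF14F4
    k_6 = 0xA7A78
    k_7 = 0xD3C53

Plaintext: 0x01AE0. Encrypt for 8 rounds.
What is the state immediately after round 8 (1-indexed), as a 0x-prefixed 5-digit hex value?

0xBD0D6

s_0 = plaintext = 0x01AE0
s_1 = Round(s_0, k_0) = 0x1E3A2
s_2 = Round(s_1, k_1) = 0xC3AC4
s_3 = Round(s_2, k_2) = 0xEA3C7
s_4 = Round(s_3, k_3) = 0x94F70
s_5 = Round(s_4, k_4) = 0xFA821
s_6 = Round(s_5, k_5) = 0x3FECD
s_7 = Round(s_6, k_6) = 0x6D0F3
s_8 = Round(s_7, k_7) = 0xBD0D6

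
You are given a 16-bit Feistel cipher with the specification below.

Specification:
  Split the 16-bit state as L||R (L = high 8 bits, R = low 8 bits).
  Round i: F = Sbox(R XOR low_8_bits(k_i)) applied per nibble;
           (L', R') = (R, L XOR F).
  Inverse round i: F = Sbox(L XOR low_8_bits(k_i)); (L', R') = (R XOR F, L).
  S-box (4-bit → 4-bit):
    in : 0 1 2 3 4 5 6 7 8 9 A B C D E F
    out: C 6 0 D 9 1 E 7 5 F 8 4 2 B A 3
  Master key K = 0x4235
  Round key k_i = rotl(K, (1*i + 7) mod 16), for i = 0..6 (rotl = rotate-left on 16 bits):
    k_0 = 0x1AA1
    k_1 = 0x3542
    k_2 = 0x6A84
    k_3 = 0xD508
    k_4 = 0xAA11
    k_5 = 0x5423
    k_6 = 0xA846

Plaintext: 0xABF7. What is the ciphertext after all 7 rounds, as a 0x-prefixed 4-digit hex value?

0x81BE

s_0 = plaintext = 0xABF7
s_1 = Round(s_0, k_0) = 0xF7B5
s_2 = Round(s_1, k_1) = 0xB5C0
s_3 = Round(s_2, k_2) = 0xC02C
s_4 = Round(s_3, k_3) = 0x2CC9
s_5 = Round(s_4, k_4) = 0xC999
s_6 = Round(s_5, k_5) = 0x9981
s_7 = Round(s_6, k_6) = 0x81BE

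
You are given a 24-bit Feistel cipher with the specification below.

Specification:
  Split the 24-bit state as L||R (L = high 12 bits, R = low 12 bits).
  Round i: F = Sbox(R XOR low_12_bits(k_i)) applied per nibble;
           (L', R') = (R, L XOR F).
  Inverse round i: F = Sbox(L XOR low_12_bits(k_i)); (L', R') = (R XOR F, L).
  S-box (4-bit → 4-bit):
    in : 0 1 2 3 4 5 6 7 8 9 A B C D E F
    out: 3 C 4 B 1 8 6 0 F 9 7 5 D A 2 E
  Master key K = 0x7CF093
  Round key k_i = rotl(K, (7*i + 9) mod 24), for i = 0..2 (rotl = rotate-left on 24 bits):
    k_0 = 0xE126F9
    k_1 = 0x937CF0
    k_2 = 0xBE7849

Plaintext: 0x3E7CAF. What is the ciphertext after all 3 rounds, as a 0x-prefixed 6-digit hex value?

0x333166

s_0 = plaintext = 0x3E7CAF
s_1 = Round(s_0, k_0) = 0xCAF461
s_2 = Round(s_1, k_1) = 0x461333
s_3 = Round(s_2, k_2) = 0x333166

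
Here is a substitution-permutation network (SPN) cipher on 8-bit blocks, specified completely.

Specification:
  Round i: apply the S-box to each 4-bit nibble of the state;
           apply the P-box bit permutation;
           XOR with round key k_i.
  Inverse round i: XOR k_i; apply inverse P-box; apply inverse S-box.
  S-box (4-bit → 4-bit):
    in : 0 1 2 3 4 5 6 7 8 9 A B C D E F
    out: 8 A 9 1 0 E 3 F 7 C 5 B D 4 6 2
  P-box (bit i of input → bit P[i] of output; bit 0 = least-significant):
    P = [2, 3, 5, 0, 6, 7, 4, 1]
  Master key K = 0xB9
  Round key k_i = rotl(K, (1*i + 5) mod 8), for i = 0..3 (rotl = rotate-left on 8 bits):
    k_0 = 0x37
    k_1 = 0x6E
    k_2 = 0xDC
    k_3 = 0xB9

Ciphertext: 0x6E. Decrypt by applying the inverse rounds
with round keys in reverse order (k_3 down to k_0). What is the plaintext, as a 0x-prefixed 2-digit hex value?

s_0 = ciphertext = 0x6E
s_1 = InvRound(s_0, k_3) = 0x72
s_2 = InvRound(s_1, k_2) = 0x18
s_3 = InvRound(s_2, k_1) = 0xCA
s_4 = InvRound(s_3, k_0) = 0x87

0x87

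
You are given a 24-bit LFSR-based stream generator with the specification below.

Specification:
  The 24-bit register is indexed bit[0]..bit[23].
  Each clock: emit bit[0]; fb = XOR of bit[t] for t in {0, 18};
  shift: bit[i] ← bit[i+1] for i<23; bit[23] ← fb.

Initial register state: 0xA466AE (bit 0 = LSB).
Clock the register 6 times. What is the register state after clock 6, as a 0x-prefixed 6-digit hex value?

0x1E919A

reg_0 = 0xA466AE
clock 1: out=0, reg = 0xD23357
clock 2: out=1, reg = 0xE919AB
clock 3: out=1, reg = 0xF48CD5
clock 4: out=1, reg = 0x7A466A
clock 5: out=0, reg = 0x3D2335
clock 6: out=1, reg = 0x1E919A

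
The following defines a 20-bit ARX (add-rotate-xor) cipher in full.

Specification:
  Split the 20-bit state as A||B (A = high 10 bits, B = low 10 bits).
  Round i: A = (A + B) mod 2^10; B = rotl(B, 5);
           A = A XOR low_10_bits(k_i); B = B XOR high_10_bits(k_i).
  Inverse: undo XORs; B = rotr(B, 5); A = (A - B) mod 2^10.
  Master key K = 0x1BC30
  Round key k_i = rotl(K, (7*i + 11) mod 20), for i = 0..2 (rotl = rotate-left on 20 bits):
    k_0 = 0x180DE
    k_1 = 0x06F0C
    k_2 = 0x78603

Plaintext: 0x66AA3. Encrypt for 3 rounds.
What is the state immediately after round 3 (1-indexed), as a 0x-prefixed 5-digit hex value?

s_0 = plaintext = 0x66AA3
s_1 = Round(s_0, k_0) = 0x38C15
s_2 = Round(s_1, k_1) = 0xFD2BB
s_3 = Round(s_2, k_2) = 0x2B294

0x2B294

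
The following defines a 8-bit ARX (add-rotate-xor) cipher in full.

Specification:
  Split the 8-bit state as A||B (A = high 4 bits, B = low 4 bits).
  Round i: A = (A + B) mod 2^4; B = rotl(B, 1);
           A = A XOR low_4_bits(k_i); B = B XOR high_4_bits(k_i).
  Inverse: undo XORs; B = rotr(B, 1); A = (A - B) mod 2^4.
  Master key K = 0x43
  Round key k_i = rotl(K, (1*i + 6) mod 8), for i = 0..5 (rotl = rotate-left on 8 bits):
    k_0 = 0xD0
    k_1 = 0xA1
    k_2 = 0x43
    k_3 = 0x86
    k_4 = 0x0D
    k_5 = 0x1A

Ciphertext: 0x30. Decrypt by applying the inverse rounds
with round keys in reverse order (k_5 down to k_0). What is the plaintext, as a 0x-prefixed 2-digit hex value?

s_0 = ciphertext = 0x30
s_1 = InvRound(s_0, k_5) = 0x18
s_2 = InvRound(s_1, k_4) = 0x84
s_3 = InvRound(s_2, k_3) = 0x86
s_4 = InvRound(s_3, k_2) = 0xA1
s_5 = InvRound(s_4, k_1) = 0xED
s_6 = InvRound(s_5, k_0) = 0xE0

0xE0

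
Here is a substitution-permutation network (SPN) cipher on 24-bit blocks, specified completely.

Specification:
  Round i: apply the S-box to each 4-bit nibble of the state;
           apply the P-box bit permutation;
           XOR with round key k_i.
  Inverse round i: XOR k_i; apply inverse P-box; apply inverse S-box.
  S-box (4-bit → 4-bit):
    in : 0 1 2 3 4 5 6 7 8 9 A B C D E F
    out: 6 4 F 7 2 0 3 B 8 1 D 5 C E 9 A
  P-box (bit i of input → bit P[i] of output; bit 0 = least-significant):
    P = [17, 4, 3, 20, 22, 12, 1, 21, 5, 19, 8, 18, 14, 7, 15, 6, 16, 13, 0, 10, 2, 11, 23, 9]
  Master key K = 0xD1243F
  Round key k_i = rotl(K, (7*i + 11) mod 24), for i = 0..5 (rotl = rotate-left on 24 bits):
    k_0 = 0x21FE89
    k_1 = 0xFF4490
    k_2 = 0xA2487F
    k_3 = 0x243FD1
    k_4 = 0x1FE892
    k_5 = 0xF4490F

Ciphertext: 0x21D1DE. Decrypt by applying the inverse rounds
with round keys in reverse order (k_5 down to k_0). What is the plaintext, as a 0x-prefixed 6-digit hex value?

0x73C540

s_0 = ciphertext = 0x21D1DE
s_1 = InvRound(s_0, k_5) = 0x0BD86F
s_2 = InvRound(s_1, k_4) = 0x90FE4D
s_3 = InvRound(s_2, k_3) = 0xB53C8D
s_4 = InvRound(s_3, k_2) = 0x577E07
s_5 = InvRound(s_4, k_1) = 0x2044D4
s_6 = InvRound(s_5, k_0) = 0x73C540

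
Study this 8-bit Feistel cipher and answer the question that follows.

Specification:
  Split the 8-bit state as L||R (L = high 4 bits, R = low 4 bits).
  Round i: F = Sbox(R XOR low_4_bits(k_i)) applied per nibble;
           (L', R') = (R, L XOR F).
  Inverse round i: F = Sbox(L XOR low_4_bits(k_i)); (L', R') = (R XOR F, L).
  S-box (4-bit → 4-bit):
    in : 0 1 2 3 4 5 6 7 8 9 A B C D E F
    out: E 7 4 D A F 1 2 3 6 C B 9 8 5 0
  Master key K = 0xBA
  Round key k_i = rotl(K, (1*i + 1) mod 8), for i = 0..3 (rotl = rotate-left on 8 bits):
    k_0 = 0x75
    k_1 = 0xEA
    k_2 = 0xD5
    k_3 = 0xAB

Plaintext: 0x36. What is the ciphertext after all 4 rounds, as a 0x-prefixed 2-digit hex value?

s_0 = plaintext = 0x36
s_1 = Round(s_0, k_0) = 0x6E
s_2 = Round(s_1, k_1) = 0xEC
s_3 = Round(s_2, k_2) = 0xC8
s_4 = Round(s_3, k_3) = 0x81

0x81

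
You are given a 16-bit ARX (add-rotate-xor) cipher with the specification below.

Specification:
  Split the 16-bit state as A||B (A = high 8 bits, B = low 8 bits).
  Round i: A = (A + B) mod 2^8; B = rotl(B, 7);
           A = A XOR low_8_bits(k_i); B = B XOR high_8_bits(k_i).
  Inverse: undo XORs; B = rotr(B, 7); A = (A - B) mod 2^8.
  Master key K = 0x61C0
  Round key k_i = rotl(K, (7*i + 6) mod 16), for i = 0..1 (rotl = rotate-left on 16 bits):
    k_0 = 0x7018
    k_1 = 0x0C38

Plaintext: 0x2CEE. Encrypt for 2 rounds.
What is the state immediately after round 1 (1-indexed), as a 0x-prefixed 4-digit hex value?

s_0 = plaintext = 0x2CEE
s_1 = Round(s_0, k_0) = 0x0207
s_2 = Round(s_1, k_1) = 0x318F

0x0207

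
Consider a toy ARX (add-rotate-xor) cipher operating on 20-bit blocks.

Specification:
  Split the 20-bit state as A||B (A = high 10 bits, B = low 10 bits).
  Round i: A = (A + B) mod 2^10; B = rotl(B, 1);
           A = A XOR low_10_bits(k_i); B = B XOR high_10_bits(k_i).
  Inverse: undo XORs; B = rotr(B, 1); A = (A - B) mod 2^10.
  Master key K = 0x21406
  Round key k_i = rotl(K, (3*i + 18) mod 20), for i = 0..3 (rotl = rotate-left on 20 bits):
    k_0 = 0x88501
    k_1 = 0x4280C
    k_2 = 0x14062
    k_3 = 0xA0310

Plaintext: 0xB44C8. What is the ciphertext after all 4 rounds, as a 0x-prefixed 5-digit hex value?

s_0 = plaintext = 0xB44C8
s_1 = Round(s_0, k_0) = 0xA63B1
s_2 = Round(s_1, k_1) = 0x91669
s_3 = Round(s_2, k_2) = 0x33083
s_4 = Round(s_3, k_3) = 0x97F86

0x97F86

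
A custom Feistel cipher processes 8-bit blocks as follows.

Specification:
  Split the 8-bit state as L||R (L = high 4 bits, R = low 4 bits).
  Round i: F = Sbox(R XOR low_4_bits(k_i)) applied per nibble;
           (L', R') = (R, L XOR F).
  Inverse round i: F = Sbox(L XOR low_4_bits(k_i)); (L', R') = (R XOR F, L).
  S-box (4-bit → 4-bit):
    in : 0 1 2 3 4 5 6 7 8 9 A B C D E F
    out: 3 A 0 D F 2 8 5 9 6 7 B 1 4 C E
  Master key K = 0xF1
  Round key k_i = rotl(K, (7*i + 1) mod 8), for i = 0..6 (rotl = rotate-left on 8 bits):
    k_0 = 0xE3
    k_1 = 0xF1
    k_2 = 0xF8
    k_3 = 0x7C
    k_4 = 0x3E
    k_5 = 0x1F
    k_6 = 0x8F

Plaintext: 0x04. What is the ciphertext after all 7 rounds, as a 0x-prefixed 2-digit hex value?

0x76

s_0 = plaintext = 0x04
s_1 = Round(s_0, k_0) = 0x45
s_2 = Round(s_1, k_1) = 0x5B
s_3 = Round(s_2, k_2) = 0xB8
s_4 = Round(s_3, k_3) = 0x84
s_5 = Round(s_4, k_4) = 0x4F
s_6 = Round(s_5, k_5) = 0xF7
s_7 = Round(s_6, k_6) = 0x76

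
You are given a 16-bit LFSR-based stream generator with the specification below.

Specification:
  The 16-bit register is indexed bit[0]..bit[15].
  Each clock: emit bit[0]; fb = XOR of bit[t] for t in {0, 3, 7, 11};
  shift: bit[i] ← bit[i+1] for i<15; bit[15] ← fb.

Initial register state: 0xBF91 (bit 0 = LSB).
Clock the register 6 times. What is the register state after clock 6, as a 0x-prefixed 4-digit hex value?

reg_0 = 0xBF91
clock 1: out=1, reg = 0xDFC8
clock 2: out=0, reg = 0xEFE4
clock 3: out=0, reg = 0x77F2
clock 4: out=0, reg = 0xBBF9
clock 5: out=1, reg = 0x5DFC
clock 6: out=0, reg = 0xAEFE

0xAEFE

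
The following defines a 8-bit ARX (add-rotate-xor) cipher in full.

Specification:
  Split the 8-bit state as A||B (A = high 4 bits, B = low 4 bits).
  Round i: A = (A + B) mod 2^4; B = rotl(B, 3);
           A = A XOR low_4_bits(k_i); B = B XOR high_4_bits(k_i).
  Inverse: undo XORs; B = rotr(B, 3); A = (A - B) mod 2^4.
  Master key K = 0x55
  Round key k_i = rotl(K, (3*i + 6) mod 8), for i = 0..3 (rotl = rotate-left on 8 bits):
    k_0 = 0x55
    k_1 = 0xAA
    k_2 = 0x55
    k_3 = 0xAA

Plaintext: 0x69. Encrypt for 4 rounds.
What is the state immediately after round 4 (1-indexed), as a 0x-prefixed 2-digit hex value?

s_0 = plaintext = 0x69
s_1 = Round(s_0, k_0) = 0xA9
s_2 = Round(s_1, k_1) = 0x96
s_3 = Round(s_2, k_2) = 0xA6
s_4 = Round(s_3, k_3) = 0xA9

0xA9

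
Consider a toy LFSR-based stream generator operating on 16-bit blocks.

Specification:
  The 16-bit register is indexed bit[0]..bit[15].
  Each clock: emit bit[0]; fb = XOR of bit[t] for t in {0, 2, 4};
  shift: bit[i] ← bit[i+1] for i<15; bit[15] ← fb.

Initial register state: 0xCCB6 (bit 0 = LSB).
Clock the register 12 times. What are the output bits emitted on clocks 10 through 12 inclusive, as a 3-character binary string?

011

reg_0 = 0xCCB6
clock 1: out=0, reg = 0x665B
clock 2: out=1, reg = 0x332D
clock 3: out=1, reg = 0x1996
clock 4: out=0, reg = 0x0CCB
clock 5: out=1, reg = 0x8665
clock 6: out=1, reg = 0x4332
clock 7: out=0, reg = 0xA199
clock 8: out=1, reg = 0x50CC
clock 9: out=0, reg = 0xA866
clock 10: out=0, reg = 0xD433
clock 11: out=1, reg = 0x6A19
clock 12: out=1, reg = 0x350C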